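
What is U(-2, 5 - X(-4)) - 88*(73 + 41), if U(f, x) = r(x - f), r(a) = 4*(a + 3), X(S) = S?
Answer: -9976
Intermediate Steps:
r(a) = 12 + 4*a (r(a) = 4*(3 + a) = 12 + 4*a)
U(f, x) = 12 - 4*f + 4*x (U(f, x) = 12 + 4*(x - f) = 12 + (-4*f + 4*x) = 12 - 4*f + 4*x)
U(-2, 5 - X(-4)) - 88*(73 + 41) = (12 - 4*(-2) + 4*(5 - 1*(-4))) - 88*(73 + 41) = (12 + 8 + 4*(5 + 4)) - 88*114 = (12 + 8 + 4*9) - 10032 = (12 + 8 + 36) - 10032 = 56 - 10032 = -9976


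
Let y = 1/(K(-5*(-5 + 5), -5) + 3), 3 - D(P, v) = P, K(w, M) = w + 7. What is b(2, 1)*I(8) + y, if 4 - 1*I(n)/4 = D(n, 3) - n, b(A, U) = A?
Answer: 1361/10 ≈ 136.10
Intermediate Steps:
K(w, M) = 7 + w
D(P, v) = 3 - P
y = 1/10 (y = 1/((7 - 5*(-5 + 5)) + 3) = 1/((7 - 5*0) + 3) = 1/((7 + 0) + 3) = 1/(7 + 3) = 1/10 ≈ 0.10000)
I(n) = 4 + 8*n (I(n) = 16 - 4*((3 - n) - n) = 16 - 4*(3 - 2*n) = 16 + (-12 + 8*n) = 4 + 8*n)
b(2, 1)*I(8) + y = 2*(4 + 8*8) + 1/10 = 2*(4 + 64) + 1/10 = 2*68 + 1/10 = 136 + 1/10 = 1361/10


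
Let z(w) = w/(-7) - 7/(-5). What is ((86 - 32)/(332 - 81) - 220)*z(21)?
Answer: 441328/1255 ≈ 351.66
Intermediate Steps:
z(w) = 7/5 - w/7 (z(w) = w*(-⅐) - 7*(-⅕) = -w/7 + 7/5 = 7/5 - w/7)
((86 - 32)/(332 - 81) - 220)*z(21) = ((86 - 32)/(332 - 81) - 220)*(7/5 - ⅐*21) = (54/251 - 220)*(7/5 - 3) = (54*(1/251) - 220)*(-8/5) = (54/251 - 220)*(-8/5) = -55166/251*(-8/5) = 441328/1255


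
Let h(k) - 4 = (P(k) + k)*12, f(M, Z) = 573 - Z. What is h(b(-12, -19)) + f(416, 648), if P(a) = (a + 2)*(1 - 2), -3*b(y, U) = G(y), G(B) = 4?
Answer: -95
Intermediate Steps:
b(y, U) = -4/3 (b(y, U) = -1/3*4 = -4/3)
P(a) = -2 - a (P(a) = (2 + a)*(-1) = -2 - a)
h(k) = -20 (h(k) = 4 + ((-2 - k) + k)*12 = 4 - 2*12 = 4 - 24 = -20)
h(b(-12, -19)) + f(416, 648) = -20 + (573 - 1*648) = -20 + (573 - 648) = -20 - 75 = -95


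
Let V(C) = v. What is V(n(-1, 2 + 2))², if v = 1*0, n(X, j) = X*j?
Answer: 0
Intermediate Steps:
v = 0
V(C) = 0
V(n(-1, 2 + 2))² = 0² = 0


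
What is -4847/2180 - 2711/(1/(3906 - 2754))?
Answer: -6808301807/2180 ≈ -3.1231e+6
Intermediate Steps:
-4847/2180 - 2711/(1/(3906 - 2754)) = -4847*1/2180 - 2711/(1/1152) = -4847/2180 - 2711/1/1152 = -4847/2180 - 2711*1152 = -4847/2180 - 3123072 = -6808301807/2180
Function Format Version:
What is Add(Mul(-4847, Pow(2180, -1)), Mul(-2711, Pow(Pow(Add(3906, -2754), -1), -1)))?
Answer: Rational(-6808301807, 2180) ≈ -3.1231e+6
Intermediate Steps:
Add(Mul(-4847, Pow(2180, -1)), Mul(-2711, Pow(Pow(Add(3906, -2754), -1), -1))) = Add(Mul(-4847, Rational(1, 2180)), Mul(-2711, Pow(Pow(1152, -1), -1))) = Add(Rational(-4847, 2180), Mul(-2711, Pow(Rational(1, 1152), -1))) = Add(Rational(-4847, 2180), Mul(-2711, 1152)) = Add(Rational(-4847, 2180), -3123072) = Rational(-6808301807, 2180)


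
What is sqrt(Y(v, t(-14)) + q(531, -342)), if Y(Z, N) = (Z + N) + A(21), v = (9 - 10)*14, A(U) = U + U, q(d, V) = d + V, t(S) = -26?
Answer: sqrt(191) ≈ 13.820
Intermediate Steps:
q(d, V) = V + d
A(U) = 2*U
v = -14 (v = -1*14 = -14)
Y(Z, N) = 42 + N + Z (Y(Z, N) = (Z + N) + 2*21 = (N + Z) + 42 = 42 + N + Z)
sqrt(Y(v, t(-14)) + q(531, -342)) = sqrt((42 - 26 - 14) + (-342 + 531)) = sqrt(2 + 189) = sqrt(191)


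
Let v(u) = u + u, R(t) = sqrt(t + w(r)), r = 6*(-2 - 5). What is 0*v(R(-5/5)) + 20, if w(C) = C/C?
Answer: 20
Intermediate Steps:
r = -42 (r = 6*(-7) = -42)
w(C) = 1
R(t) = sqrt(1 + t) (R(t) = sqrt(t + 1) = sqrt(1 + t))
v(u) = 2*u
0*v(R(-5/5)) + 20 = 0*(2*sqrt(1 - 5/5)) + 20 = 0*(2*sqrt(1 - 5*1/5)) + 20 = 0*(2*sqrt(1 - 1)) + 20 = 0*(2*sqrt(0)) + 20 = 0*(2*0) + 20 = 0*0 + 20 = 0 + 20 = 20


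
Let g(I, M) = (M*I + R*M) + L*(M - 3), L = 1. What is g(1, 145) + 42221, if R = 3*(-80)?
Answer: 7708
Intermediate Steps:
R = -240
g(I, M) = -3 - 239*M + I*M (g(I, M) = (M*I - 240*M) + 1*(M - 3) = (I*M - 240*M) + 1*(-3 + M) = (-240*M + I*M) + (-3 + M) = -3 - 239*M + I*M)
g(1, 145) + 42221 = (-3 - 239*145 + 1*145) + 42221 = (-3 - 34655 + 145) + 42221 = -34513 + 42221 = 7708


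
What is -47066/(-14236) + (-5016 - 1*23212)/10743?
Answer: 51888115/76468674 ≈ 0.67855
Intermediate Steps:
-47066/(-14236) + (-5016 - 1*23212)/10743 = -47066*(-1/14236) + (-5016 - 23212)*(1/10743) = 23533/7118 - 28228*1/10743 = 23533/7118 - 28228/10743 = 51888115/76468674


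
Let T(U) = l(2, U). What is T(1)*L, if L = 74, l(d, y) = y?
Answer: 74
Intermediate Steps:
T(U) = U
T(1)*L = 1*74 = 74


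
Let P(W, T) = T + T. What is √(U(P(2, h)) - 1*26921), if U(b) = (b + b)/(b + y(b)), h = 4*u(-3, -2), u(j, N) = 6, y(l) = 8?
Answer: 13*I*√7805/7 ≈ 164.07*I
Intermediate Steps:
h = 24 (h = 4*6 = 24)
P(W, T) = 2*T
U(b) = 2*b/(8 + b) (U(b) = (b + b)/(b + 8) = (2*b)/(8 + b) = 2*b/(8 + b))
√(U(P(2, h)) - 1*26921) = √(2*(2*24)/(8 + 2*24) - 1*26921) = √(2*48/(8 + 48) - 26921) = √(2*48/56 - 26921) = √(2*48*(1/56) - 26921) = √(12/7 - 26921) = √(-188435/7) = 13*I*√7805/7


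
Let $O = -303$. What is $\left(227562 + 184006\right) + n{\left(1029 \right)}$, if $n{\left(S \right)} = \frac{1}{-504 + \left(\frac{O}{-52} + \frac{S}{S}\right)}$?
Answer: $\frac{10640267452}{25853} \approx 4.1157 \cdot 10^{5}$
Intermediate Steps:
$n{\left(S \right)} = - \frac{52}{25853}$ ($n{\left(S \right)} = \frac{1}{-504 + \left(- \frac{303}{-52} + \frac{S}{S}\right)} = \frac{1}{-504 + \left(\left(-303\right) \left(- \frac{1}{52}\right) + 1\right)} = \frac{1}{-504 + \left(\frac{303}{52} + 1\right)} = \frac{1}{-504 + \frac{355}{52}} = \frac{1}{- \frac{25853}{52}} = - \frac{52}{25853}$)
$\left(227562 + 184006\right) + n{\left(1029 \right)} = \left(227562 + 184006\right) - \frac{52}{25853} = 411568 - \frac{52}{25853} = \frac{10640267452}{25853}$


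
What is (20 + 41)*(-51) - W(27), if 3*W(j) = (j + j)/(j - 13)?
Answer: -21786/7 ≈ -3112.3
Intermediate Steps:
W(j) = 2*j/(3*(-13 + j)) (W(j) = ((j + j)/(j - 13))/3 = ((2*j)/(-13 + j))/3 = (2*j/(-13 + j))/3 = 2*j/(3*(-13 + j)))
(20 + 41)*(-51) - W(27) = (20 + 41)*(-51) - 2*27/(3*(-13 + 27)) = 61*(-51) - 2*27/(3*14) = -3111 - 2*27/(3*14) = -3111 - 1*9/7 = -3111 - 9/7 = -21786/7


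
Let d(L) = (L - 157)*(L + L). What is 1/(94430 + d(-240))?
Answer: 1/284990 ≈ 3.5089e-6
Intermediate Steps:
d(L) = 2*L*(-157 + L) (d(L) = (-157 + L)*(2*L) = 2*L*(-157 + L))
1/(94430 + d(-240)) = 1/(94430 + 2*(-240)*(-157 - 240)) = 1/(94430 + 2*(-240)*(-397)) = 1/(94430 + 190560) = 1/284990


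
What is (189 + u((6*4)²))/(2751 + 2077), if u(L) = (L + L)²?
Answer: 1327293/4828 ≈ 274.92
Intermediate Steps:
u(L) = 4*L² (u(L) = (2*L)² = 4*L²)
(189 + u((6*4)²))/(2751 + 2077) = (189 + 4*((6*4)²)²)/(2751 + 2077) = (189 + 4*(24²)²)/4828 = (189 + 4*576²)*(1/4828) = (189 + 4*331776)*(1/4828) = (189 + 1327104)*(1/4828) = 1327293*(1/4828) = 1327293/4828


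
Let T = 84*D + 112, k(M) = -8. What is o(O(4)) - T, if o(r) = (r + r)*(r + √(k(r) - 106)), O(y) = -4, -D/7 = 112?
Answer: 65776 - 8*I*√114 ≈ 65776.0 - 85.417*I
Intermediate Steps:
D = -784 (D = -7*112 = -784)
T = -65744 (T = 84*(-784) + 112 = -65856 + 112 = -65744)
o(r) = 2*r*(r + I*√114) (o(r) = (r + r)*(r + √(-8 - 106)) = (2*r)*(r + √(-114)) = (2*r)*(r + I*√114) = 2*r*(r + I*√114))
o(O(4)) - T = 2*(-4)*(-4 + I*√114) - 1*(-65744) = (32 - 8*I*√114) + 65744 = 65776 - 8*I*√114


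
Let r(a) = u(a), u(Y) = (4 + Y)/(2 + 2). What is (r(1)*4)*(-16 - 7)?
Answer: -115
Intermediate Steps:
u(Y) = 1 + Y/4 (u(Y) = (4 + Y)/4 = (4 + Y)*(1/4) = 1 + Y/4)
r(a) = 1 + a/4
(r(1)*4)*(-16 - 7) = ((1 + (1/4)*1)*4)*(-16 - 7) = ((1 + 1/4)*4)*(-23) = ((5/4)*4)*(-23) = 5*(-23) = -115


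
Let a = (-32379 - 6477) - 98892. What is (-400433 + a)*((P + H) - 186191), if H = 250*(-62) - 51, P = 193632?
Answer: 4364647910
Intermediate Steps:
H = -15551 (H = -15500 - 51 = -15551)
a = -137748 (a = -38856 - 98892 = -137748)
(-400433 + a)*((P + H) - 186191) = (-400433 - 137748)*((193632 - 15551) - 186191) = -538181*(178081 - 186191) = -538181*(-8110) = 4364647910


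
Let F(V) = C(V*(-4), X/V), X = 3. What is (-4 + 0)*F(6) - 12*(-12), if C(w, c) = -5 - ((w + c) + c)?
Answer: 72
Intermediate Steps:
C(w, c) = -5 - w - 2*c (C(w, c) = -5 - ((c + w) + c) = -5 - (w + 2*c) = -5 + (-w - 2*c) = -5 - w - 2*c)
F(V) = -5 - 6/V + 4*V (F(V) = -5 - V*(-4) - 6/V = -5 - (-4)*V - 6/V = -5 + 4*V - 6/V = -5 - 6/V + 4*V)
(-4 + 0)*F(6) - 12*(-12) = (-4 + 0)*(-5 - 6/6 + 4*6) - 12*(-12) = -4*(-5 - 6*⅙ + 24) + 144 = -4*(-5 - 1 + 24) + 144 = -4*18 + 144 = -72 + 144 = 72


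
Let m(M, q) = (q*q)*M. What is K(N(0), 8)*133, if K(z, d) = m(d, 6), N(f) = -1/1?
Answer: 38304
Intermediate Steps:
N(f) = -1 (N(f) = -1*1 = -1)
m(M, q) = M*q² (m(M, q) = q²*M = M*q²)
K(z, d) = 36*d (K(z, d) = d*6² = d*36 = 36*d)
K(N(0), 8)*133 = (36*8)*133 = 288*133 = 38304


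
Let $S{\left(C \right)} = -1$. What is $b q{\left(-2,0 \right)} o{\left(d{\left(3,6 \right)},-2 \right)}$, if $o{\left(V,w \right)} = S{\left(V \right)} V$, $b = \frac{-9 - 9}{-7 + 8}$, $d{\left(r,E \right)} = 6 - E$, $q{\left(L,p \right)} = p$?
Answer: $0$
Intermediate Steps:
$b = -18$ ($b = - \frac{18}{1} = \left(-18\right) 1 = -18$)
$o{\left(V,w \right)} = - V$
$b q{\left(-2,0 \right)} o{\left(d{\left(3,6 \right)},-2 \right)} = \left(-18\right) 0 \left(- (6 - 6)\right) = 0 \left(- (6 - 6)\right) = 0 \left(\left(-1\right) 0\right) = 0 \cdot 0 = 0$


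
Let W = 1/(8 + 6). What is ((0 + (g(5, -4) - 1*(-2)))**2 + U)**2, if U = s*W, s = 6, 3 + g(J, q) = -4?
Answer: 31684/49 ≈ 646.61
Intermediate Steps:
g(J, q) = -7 (g(J, q) = -3 - 4 = -7)
W = 1/14 ≈ 0.071429
U = 3/7 (U = 6*(1/14) = 3/7 ≈ 0.42857)
((0 + (g(5, -4) - 1*(-2)))**2 + U)**2 = ((0 + (-7 - 1*(-2)))**2 + 3/7)**2 = ((0 + (-7 + 2))**2 + 3/7)**2 = ((0 - 5)**2 + 3/7)**2 = ((-5)**2 + 3/7)**2 = (25 + 3/7)**2 = (178/7)**2 = 31684/49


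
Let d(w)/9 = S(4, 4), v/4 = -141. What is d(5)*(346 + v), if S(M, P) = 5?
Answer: -9810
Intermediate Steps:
v = -564 (v = 4*(-141) = -564)
d(w) = 45 (d(w) = 9*5 = 45)
d(5)*(346 + v) = 45*(346 - 564) = 45*(-218) = -9810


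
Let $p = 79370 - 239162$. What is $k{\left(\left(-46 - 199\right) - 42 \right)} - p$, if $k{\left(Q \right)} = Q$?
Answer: $159505$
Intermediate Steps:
$p = -159792$ ($p = 79370 - 239162 = -159792$)
$k{\left(\left(-46 - 199\right) - 42 \right)} - p = \left(\left(-46 - 199\right) - 42\right) - -159792 = \left(-245 - 42\right) + 159792 = -287 + 159792 = 159505$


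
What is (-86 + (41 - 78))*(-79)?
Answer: 9717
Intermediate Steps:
(-86 + (41 - 78))*(-79) = (-86 - 37)*(-79) = -123*(-79) = 9717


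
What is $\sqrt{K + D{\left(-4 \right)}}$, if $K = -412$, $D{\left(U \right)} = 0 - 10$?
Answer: $i \sqrt{422} \approx 20.543 i$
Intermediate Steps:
$D{\left(U \right)} = -10$ ($D{\left(U \right)} = 0 - 10 = -10$)
$\sqrt{K + D{\left(-4 \right)}} = \sqrt{-412 - 10} = \sqrt{-422} = i \sqrt{422}$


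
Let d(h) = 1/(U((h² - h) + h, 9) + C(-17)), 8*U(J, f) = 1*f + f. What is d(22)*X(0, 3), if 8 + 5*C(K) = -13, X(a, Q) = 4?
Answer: -80/39 ≈ -2.0513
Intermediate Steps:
C(K) = -21/5 (C(K) = -8/5 + (⅕)*(-13) = -8/5 - 13/5 = -21/5)
U(J, f) = f/4 (U(J, f) = (1*f + f)/8 = (f + f)/8 = (2*f)/8 = f/4)
d(h) = -20/39 (d(h) = 1/((¼)*9 - 21/5) = 1/(9/4 - 21/5) = 1/(-39/20) = -20/39)
d(22)*X(0, 3) = -20/39*4 = -80/39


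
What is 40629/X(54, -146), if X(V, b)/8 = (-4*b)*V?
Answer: 13543/84096 ≈ 0.16104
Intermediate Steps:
X(V, b) = -32*V*b (X(V, b) = 8*((-4*b)*V) = 8*(-4*V*b) = -32*V*b)
40629/X(54, -146) = 40629/((-32*54*(-146))) = 40629/252288 = 40629*(1/252288) = 13543/84096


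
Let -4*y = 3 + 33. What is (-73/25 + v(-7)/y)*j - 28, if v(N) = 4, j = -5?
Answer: -503/45 ≈ -11.178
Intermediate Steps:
y = -9 (y = -(3 + 33)/4 = -¼*36 = -9)
(-73/25 + v(-7)/y)*j - 28 = (-73/25 + 4/(-9))*(-5) - 28 = (-73*1/25 + 4*(-⅑))*(-5) - 28 = (-73/25 - 4/9)*(-5) - 28 = -757/225*(-5) - 28 = 757/45 - 28 = -503/45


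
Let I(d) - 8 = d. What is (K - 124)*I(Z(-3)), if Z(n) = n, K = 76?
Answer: -240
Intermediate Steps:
I(d) = 8 + d
(K - 124)*I(Z(-3)) = (76 - 124)*(8 - 3) = -48*5 = -240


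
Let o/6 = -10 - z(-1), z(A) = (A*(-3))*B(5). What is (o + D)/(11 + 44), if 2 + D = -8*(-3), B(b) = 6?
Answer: -146/55 ≈ -2.6545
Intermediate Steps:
D = 22 (D = -2 - 8*(-3) = -2 + 24 = 22)
z(A) = -18*A (z(A) = (A*(-3))*6 = -3*A*6 = -18*A)
o = -168 (o = 6*(-10 - (-18)*(-1)) = 6*(-10 - 1*18) = 6*(-10 - 18) = 6*(-28) = -168)
(o + D)/(11 + 44) = (-168 + 22)/(11 + 44) = -146/55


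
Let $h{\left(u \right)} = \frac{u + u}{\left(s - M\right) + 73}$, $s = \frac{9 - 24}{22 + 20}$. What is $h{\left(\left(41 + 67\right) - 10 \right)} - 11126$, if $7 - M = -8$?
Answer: $- \frac{8975938}{807} \approx -11123.0$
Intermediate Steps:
$M = 15$ ($M = 7 - -8 = 7 + 8 = 15$)
$s = - \frac{5}{14}$ ($s = - \frac{15}{42} = \left(-15\right) \frac{1}{42} = - \frac{5}{14} \approx -0.35714$)
$h{\left(u \right)} = \frac{28 u}{807}$ ($h{\left(u \right)} = \frac{u + u}{\left(- \frac{5}{14} - 15\right) + 73} = \frac{2 u}{\left(- \frac{5}{14} - 15\right) + 73} = \frac{2 u}{- \frac{215}{14} + 73} = \frac{2 u}{\frac{807}{14}} = 2 u \frac{14}{807} = \frac{28 u}{807}$)
$h{\left(\left(41 + 67\right) - 10 \right)} - 11126 = \frac{28 \left(\left(41 + 67\right) - 10\right)}{807} - 11126 = \frac{28 \left(108 - 10\right)}{807} - 11126 = \frac{28}{807} \cdot 98 - 11126 = \frac{2744}{807} - 11126 = - \frac{8975938}{807}$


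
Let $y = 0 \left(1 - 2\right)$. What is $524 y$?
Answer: $0$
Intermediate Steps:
$y = 0$ ($y = 0 \left(-1\right) = 0$)
$524 y = 524 \cdot 0 = 0$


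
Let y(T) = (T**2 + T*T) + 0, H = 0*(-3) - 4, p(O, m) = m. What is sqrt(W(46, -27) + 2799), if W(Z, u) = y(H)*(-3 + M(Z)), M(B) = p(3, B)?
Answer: 5*sqrt(167) ≈ 64.614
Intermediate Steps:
H = -4 (H = 0 - 4 = -4)
y(T) = 2*T**2 (y(T) = (T**2 + T**2) + 0 = 2*T**2 + 0 = 2*T**2)
M(B) = B
W(Z, u) = -96 + 32*Z (W(Z, u) = (2*(-4)**2)*(-3 + Z) = (2*16)*(-3 + Z) = 32*(-3 + Z) = -96 + 32*Z)
sqrt(W(46, -27) + 2799) = sqrt((-96 + 32*46) + 2799) = sqrt((-96 + 1472) + 2799) = sqrt(1376 + 2799) = sqrt(4175) = 5*sqrt(167)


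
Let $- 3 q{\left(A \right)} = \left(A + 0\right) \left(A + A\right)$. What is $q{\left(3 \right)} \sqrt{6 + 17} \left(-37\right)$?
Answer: $222 \sqrt{23} \approx 1064.7$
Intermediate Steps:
$q{\left(A \right)} = - \frac{2 A^{2}}{3}$ ($q{\left(A \right)} = - \frac{\left(A + 0\right) \left(A + A\right)}{3} = - \frac{A 2 A}{3} = - \frac{2 A^{2}}{3}$)
$q{\left(3 \right)} \sqrt{6 + 17} \left(-37\right) = - \frac{2 \cdot 3^{2}}{3} \sqrt{6 + 17} \left(-37\right) = \left(- \frac{2}{3}\right) 9 \sqrt{23} \left(-37\right) = - 6 \sqrt{23} \left(-37\right) = 222 \sqrt{23}$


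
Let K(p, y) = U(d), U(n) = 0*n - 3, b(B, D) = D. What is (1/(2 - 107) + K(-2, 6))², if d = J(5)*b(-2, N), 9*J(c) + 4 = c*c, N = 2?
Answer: 99856/11025 ≈ 9.0572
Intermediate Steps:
J(c) = -4/9 + c²/9 (J(c) = -4/9 + (c*c)/9 = -4/9 + c²/9)
d = 14/3 (d = (-4/9 + (⅑)*5²)*2 = (-4/9 + (⅑)*25)*2 = (-4/9 + 25/9)*2 = (7/3)*2 = 14/3 ≈ 4.6667)
U(n) = -3 (U(n) = 0 - 3 = -3)
K(p, y) = -3
(1/(2 - 107) + K(-2, 6))² = (1/(2 - 107) - 3)² = (1/(-105) - 3)² = (-1/105 - 3)² = (-316/105)² = 99856/11025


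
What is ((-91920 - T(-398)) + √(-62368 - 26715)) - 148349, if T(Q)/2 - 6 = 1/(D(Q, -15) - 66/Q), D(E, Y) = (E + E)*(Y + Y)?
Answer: -1141852075391/4752153 + I*√89083 ≈ -2.4028e+5 + 298.47*I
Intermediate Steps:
D(E, Y) = 4*E*Y (D(E, Y) = (2*E)*(2*Y) = 4*E*Y)
T(Q) = 12 + 2/(-66/Q - 60*Q) (T(Q) = 12 + 2/(4*Q*(-15) - 66/Q) = 12 + 2/(-60*Q - 66/Q) = 12 + 2/(-66/Q - 60*Q))
((-91920 - T(-398)) + √(-62368 - 26715)) - 148349 = ((-91920 - (396 - 1*(-398) + 360*(-398)²)/(3*(11 + 10*(-398)²))) + √(-62368 - 26715)) - 148349 = ((-91920 - (396 + 398 + 360*158404)/(3*(11 + 10*158404))) + √(-89083)) - 148349 = ((-91920 - (396 + 398 + 57025440)/(3*(11 + 1584040))) + I*√89083) - 148349 = ((-91920 - 57026234/(3*1584051)) + I*√89083) - 148349 = ((-91920 - 1*57026234/4752153) + I*√89083) - 148349 = ((-91920 - 57026234/4752153) + I*√89083) - 148349 = (-436874929994/4752153 + I*√89083) - 148349 = -1141852075391/4752153 + I*√89083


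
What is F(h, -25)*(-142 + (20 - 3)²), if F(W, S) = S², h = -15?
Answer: 91875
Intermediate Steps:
F(h, -25)*(-142 + (20 - 3)²) = (-25)²*(-142 + (20 - 3)²) = 625*(-142 + 17²) = 625*(-142 + 289) = 625*147 = 91875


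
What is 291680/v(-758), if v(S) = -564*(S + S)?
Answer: 18230/53439 ≈ 0.34114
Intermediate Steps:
v(S) = -1128*S
291680/v(-758) = 291680/((-1128*(-758))) = 291680/855024 = 291680*(1/855024) = 18230/53439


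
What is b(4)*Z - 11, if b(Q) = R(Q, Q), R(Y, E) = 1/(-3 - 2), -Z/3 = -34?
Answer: -157/5 ≈ -31.400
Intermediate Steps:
Z = 102 (Z = -3*(-34) = 102)
R(Y, E) = -⅕ (R(Y, E) = 1/(-5) = -⅕)
b(Q) = -⅕
b(4)*Z - 11 = -⅕*102 - 11 = -102/5 - 11 = -157/5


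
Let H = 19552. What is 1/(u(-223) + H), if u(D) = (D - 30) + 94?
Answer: 1/19393 ≈ 5.1565e-5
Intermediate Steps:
u(D) = 64 + D (u(D) = (-30 + D) + 94 = 64 + D)
1/(u(-223) + H) = 1/((64 - 223) + 19552) = 1/(-159 + 19552) = 1/19393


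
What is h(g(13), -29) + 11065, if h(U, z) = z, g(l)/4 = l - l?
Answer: 11036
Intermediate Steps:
g(l) = 0 (g(l) = 4*(l - l) = 4*0 = 0)
h(g(13), -29) + 11065 = -29 + 11065 = 11036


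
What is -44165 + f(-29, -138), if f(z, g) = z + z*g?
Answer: -40192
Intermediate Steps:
f(z, g) = z + g*z
-44165 + f(-29, -138) = -44165 - 29*(1 - 138) = -44165 - 29*(-137) = -44165 + 3973 = -40192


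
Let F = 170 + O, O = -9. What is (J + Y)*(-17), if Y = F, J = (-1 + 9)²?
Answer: -3825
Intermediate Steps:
F = 161 (F = 170 - 9 = 161)
J = 64 (J = 8² = 64)
Y = 161
(J + Y)*(-17) = (64 + 161)*(-17) = 225*(-17) = -3825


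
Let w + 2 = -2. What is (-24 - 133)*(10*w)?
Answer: 6280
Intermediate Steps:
w = -4 (w = -2 - 2 = -4)
(-24 - 133)*(10*w) = (-24 - 133)*(10*(-4)) = -157*(-40) = 6280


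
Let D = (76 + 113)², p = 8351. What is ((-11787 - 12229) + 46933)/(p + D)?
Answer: 22917/44072 ≈ 0.51999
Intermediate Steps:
D = 35721 (D = 189² = 35721)
((-11787 - 12229) + 46933)/(p + D) = ((-11787 - 12229) + 46933)/(8351 + 35721) = (-24016 + 46933)/44072 = 22917*(1/44072) = 22917/44072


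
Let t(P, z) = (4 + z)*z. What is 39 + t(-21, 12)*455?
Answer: 87399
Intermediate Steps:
t(P, z) = z*(4 + z)
39 + t(-21, 12)*455 = 39 + (12*(4 + 12))*455 = 39 + (12*16)*455 = 39 + 192*455 = 39 + 87360 = 87399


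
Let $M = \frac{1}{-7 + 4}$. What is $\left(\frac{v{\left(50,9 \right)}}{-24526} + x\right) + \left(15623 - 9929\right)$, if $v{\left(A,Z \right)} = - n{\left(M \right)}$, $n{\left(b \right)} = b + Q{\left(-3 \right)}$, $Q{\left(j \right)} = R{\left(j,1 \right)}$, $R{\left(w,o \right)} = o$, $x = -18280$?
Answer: $- \frac{463026353}{36789} \approx -12586.0$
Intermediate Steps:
$Q{\left(j \right)} = 1$
$M = - \frac{1}{3}$ ($M = \frac{1}{-3} = - \frac{1}{3} \approx -0.33333$)
$n{\left(b \right)} = 1 + b$ ($n{\left(b \right)} = b + 1 = 1 + b$)
$v{\left(A,Z \right)} = - \frac{2}{3}$ ($v{\left(A,Z \right)} = - (1 - \frac{1}{3}) = \left(-1\right) \frac{2}{3} = - \frac{2}{3}$)
$\left(\frac{v{\left(50,9 \right)}}{-24526} + x\right) + \left(15623 - 9929\right) = \left(- \frac{2}{3 \left(-24526\right)} - 18280\right) + \left(15623 - 9929\right) = \left(\left(- \frac{2}{3}\right) \left(- \frac{1}{24526}\right) - 18280\right) + \left(15623 - 9929\right) = \left(\frac{1}{36789} - 18280\right) + 5694 = - \frac{672502919}{36789} + 5694 = - \frac{463026353}{36789}$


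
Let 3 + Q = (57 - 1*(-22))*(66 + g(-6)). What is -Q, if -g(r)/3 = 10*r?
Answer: -19431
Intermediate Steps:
g(r) = -30*r
Q = 19431 (Q = -3 + (57 - 1*(-22))*(66 - 30*(-6)) = -3 + (57 + 22)*(66 + 180) = -3 + 79*246 = -3 + 19434 = 19431)
-Q = -1*19431 = -19431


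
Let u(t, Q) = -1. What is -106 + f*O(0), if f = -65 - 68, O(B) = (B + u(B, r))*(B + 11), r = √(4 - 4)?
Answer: 1357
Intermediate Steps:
r = 0 (r = √0 = 0)
O(B) = (-1 + B)*(11 + B) (O(B) = (B - 1)*(B + 11) = (-1 + B)*(11 + B))
f = -133
-106 + f*O(0) = -106 - 133*(-11 + 0² + 10*0) = -106 - 133*(-11 + 0 + 0) = -106 - 133*(-11) = -106 + 1463 = 1357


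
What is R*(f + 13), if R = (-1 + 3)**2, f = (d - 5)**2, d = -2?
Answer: 248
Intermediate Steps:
f = 49 (f = (-2 - 5)**2 = (-7)**2 = 49)
R = 4 (R = 2**2 = 4)
R*(f + 13) = 4*(49 + 13) = 4*62 = 248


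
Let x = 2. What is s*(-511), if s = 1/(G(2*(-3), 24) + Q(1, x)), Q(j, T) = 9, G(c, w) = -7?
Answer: -511/2 ≈ -255.50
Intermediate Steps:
s = ½ (s = 1/(-7 + 9) = 1/2 = ½ ≈ 0.50000)
s*(-511) = (½)*(-511) = -511/2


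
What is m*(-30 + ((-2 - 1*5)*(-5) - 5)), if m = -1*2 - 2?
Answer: 0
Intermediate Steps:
m = -4 (m = -2 - 2 = -4)
m*(-30 + ((-2 - 1*5)*(-5) - 5)) = -4*(-30 + ((-2 - 1*5)*(-5) - 5)) = -4*(-30 + ((-2 - 5)*(-5) - 5)) = -4*(-30 + (-7*(-5) - 5)) = -4*(-30 + (35 - 5)) = -4*(-30 + 30) = -4*0 = 0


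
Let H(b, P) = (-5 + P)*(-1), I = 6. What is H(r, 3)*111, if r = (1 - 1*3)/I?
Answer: 222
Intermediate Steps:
r = -⅓ (r = (1 - 1*3)/6 = (1 - 3)*(⅙) = -2*⅙ = -⅓ ≈ -0.33333)
H(b, P) = 5 - P
H(r, 3)*111 = (5 - 1*3)*111 = (5 - 3)*111 = 2*111 = 222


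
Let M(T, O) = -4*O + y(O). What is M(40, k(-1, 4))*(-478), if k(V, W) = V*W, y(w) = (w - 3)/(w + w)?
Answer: -32265/4 ≈ -8066.3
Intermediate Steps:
y(w) = (-3 + w)/(2*w) (y(w) = (-3 + w)/((2*w)) = (-3 + w)*(1/(2*w)) = (-3 + w)/(2*w))
M(T, O) = -4*O + (-3 + O)/(2*O)
M(40, k(-1, 4))*(-478) = ((-3 - 1*4 - 8*(-1*4)²)/(2*((-1*4))))*(-478) = ((½)*(-3 - 4 - 8*(-4)²)/(-4))*(-478) = ((½)*(-¼)*(-3 - 4 - 8*16))*(-478) = ((½)*(-¼)*(-3 - 4 - 128))*(-478) = ((½)*(-¼)*(-135))*(-478) = (135/8)*(-478) = -32265/4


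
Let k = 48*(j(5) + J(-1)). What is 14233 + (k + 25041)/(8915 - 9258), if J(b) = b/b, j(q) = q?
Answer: 4856590/343 ≈ 14159.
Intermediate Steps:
J(b) = 1
k = 288 (k = 48*(5 + 1) = 48*6 = 288)
14233 + (k + 25041)/(8915 - 9258) = 14233 + (288 + 25041)/(8915 - 9258) = 14233 + 25329/(-343) = 14233 + 25329*(-1/343) = 14233 - 25329/343 = 4856590/343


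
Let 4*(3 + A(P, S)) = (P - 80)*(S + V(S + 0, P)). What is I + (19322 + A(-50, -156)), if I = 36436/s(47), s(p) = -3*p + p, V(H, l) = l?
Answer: 1204440/47 ≈ 25626.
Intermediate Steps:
A(P, S) = -3 + (-80 + P)*(P + S)/4 (A(P, S) = -3 + ((P - 80)*(S + P))/4 = -3 + ((-80 + P)*(P + S))/4 = -3 + (-80 + P)*(P + S)/4)
s(p) = -2*p
I = -18218/47 (I = 36436/((-2*47)) = 36436/(-94) = 36436*(-1/94) = -18218/47 ≈ -387.62)
I + (19322 + A(-50, -156)) = -18218/47 + (19322 + (-3 - 20*(-50) - 20*(-156) + (1/4)*(-50)**2 + (1/4)*(-50)*(-156))) = -18218/47 + (19322 + (-3 + 1000 + 3120 + (1/4)*2500 + 1950)) = -18218/47 + (19322 + (-3 + 1000 + 3120 + 625 + 1950)) = -18218/47 + (19322 + 6692) = -18218/47 + 26014 = 1204440/47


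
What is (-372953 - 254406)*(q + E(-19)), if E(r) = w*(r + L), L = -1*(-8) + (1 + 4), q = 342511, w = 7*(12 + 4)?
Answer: -214455773201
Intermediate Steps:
w = 112 (w = 7*16 = 112)
L = 13 (L = 8 + 5 = 13)
E(r) = 1456 + 112*r (E(r) = 112*(r + 13) = 112*(13 + r) = 1456 + 112*r)
(-372953 - 254406)*(q + E(-19)) = (-372953 - 254406)*(342511 + (1456 + 112*(-19))) = -627359*(342511 + (1456 - 2128)) = -627359*(342511 - 672) = -627359*341839 = -214455773201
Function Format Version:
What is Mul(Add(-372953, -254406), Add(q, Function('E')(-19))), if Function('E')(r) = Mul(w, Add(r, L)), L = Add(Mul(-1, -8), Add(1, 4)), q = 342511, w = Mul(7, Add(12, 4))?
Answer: -214455773201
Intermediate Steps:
w = 112 (w = Mul(7, 16) = 112)
L = 13 (L = Add(8, 5) = 13)
Function('E')(r) = Add(1456, Mul(112, r)) (Function('E')(r) = Mul(112, Add(r, 13)) = Mul(112, Add(13, r)) = Add(1456, Mul(112, r)))
Mul(Add(-372953, -254406), Add(q, Function('E')(-19))) = Mul(Add(-372953, -254406), Add(342511, Add(1456, Mul(112, -19)))) = Mul(-627359, Add(342511, Add(1456, -2128))) = Mul(-627359, Add(342511, -672)) = Mul(-627359, 341839) = -214455773201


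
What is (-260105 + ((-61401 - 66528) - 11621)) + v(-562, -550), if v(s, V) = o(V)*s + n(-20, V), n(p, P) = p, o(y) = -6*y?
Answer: -2254275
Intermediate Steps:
v(s, V) = -20 - 6*V*s (v(s, V) = (-6*V)*s - 20 = -6*V*s - 20 = -20 - 6*V*s)
(-260105 + ((-61401 - 66528) - 11621)) + v(-562, -550) = (-260105 + ((-61401 - 66528) - 11621)) + (-20 - 6*(-550)*(-562)) = (-260105 + (-127929 - 11621)) + (-20 - 1854600) = (-260105 - 139550) - 1854620 = -399655 - 1854620 = -2254275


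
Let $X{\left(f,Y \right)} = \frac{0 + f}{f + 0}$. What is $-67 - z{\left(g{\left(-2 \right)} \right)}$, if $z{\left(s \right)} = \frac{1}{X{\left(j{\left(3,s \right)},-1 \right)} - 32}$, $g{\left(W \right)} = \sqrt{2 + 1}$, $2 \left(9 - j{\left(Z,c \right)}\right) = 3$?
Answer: $- \frac{2076}{31} \approx -66.968$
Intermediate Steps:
$j{\left(Z,c \right)} = \frac{15}{2}$ ($j{\left(Z,c \right)} = 9 - \frac{3}{2} = \frac{15}{2}$)
$g{\left(W \right)} = \sqrt{3}$
$X{\left(f,Y \right)} = 1$ ($X{\left(f,Y \right)} = \frac{f}{f} = 1$)
$z{\left(s \right)} = - \frac{1}{31}$ ($z{\left(s \right)} = \frac{1}{1 - 32} = \frac{1}{-31} = - \frac{1}{31}$)
$-67 - z{\left(g{\left(-2 \right)} \right)} = -67 - - \frac{1}{31} = -67 + \frac{1}{31} = - \frac{2076}{31}$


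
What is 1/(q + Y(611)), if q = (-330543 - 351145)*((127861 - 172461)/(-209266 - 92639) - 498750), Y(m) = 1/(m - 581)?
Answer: 603810/205290442294350527 ≈ 2.9412e-12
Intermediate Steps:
Y(m) = 1/(-581 + m)
q = 20529044229433040/60381 (q = -681688*(-44600/(-301905) - 498750) = -681688*(-44600*(-1/301905) - 498750) = -681688*(8920/60381 - 498750) = -681688*(-30115014830/60381) = 20529044229433040/60381 ≈ 3.3999e+11)
1/(q + Y(611)) = 1/(20529044229433040/60381 + 1/(-581 + 611)) = 1/(20529044229433040/60381 + 1/30) = 1/(205290442294350527/603810) = 603810/205290442294350527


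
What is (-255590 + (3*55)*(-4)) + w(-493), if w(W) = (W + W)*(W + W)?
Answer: 715946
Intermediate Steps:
w(W) = 4*W² (w(W) = (2*W)*(2*W) = 4*W²)
(-255590 + (3*55)*(-4)) + w(-493) = (-255590 + (3*55)*(-4)) + 4*(-493)² = (-255590 + 165*(-4)) + 4*243049 = (-255590 - 660) + 972196 = -256250 + 972196 = 715946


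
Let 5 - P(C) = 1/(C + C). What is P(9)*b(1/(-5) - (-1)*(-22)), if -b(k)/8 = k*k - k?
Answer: -1527952/75 ≈ -20373.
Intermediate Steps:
P(C) = 5 - 1/(2*C) (P(C) = 5 - 1/(C + C) = 5 - 1/(2*C))
b(k) = -8*k² + 8*k (b(k) = -8*(k*k - k) = -8*(k² - k) = -8*k² + 8*k)
P(9)*b(1/(-5) - (-1)*(-22)) = (5 - ½/9)*(8*(1/(-5) - (-1)*(-22))*(1 - (1/(-5) - (-1)*(-22)))) = (5 - ½*⅑)*(8*(-⅕ - 1*22)*(1 - (-⅕ - 1*22))) = (5 - 1/18)*(8*(-⅕ - 22)*(1 - (-⅕ - 22))) = 89*(8*(-111/5)*(1 - 1*(-111/5)))/18 = 89*(8*(-111/5)*(1 + 111/5))/18 = 89*(8*(-111/5)*(116/5))/18 = (89/18)*(-103008/25) = -1527952/75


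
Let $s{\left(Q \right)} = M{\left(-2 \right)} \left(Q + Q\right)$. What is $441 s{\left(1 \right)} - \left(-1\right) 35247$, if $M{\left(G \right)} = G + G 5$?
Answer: $24663$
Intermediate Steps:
$M{\left(G \right)} = 6 G$ ($M{\left(G \right)} = G + 5 G = 6 G$)
$s{\left(Q \right)} = - 24 Q$ ($s{\left(Q \right)} = 6 \left(-2\right) \left(Q + Q\right) = - 12 \cdot 2 Q = - 24 Q$)
$441 s{\left(1 \right)} - \left(-1\right) 35247 = 441 \left(\left(-24\right) 1\right) - \left(-1\right) 35247 = 441 \left(-24\right) - -35247 = -10584 + 35247 = 24663$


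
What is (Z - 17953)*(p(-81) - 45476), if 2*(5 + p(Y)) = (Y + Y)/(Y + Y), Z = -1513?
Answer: 885323413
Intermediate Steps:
p(Y) = -9/2 (p(Y) = -5 + ((Y + Y)/(Y + Y))/2 = -5 + ((2*Y)/((2*Y)))/2 = -5 + ((2*Y)*(1/(2*Y)))/2 = -5 + (½)*1 = -5 + ½ = -9/2)
(Z - 17953)*(p(-81) - 45476) = (-1513 - 17953)*(-9/2 - 45476) = -19466*(-90961/2) = 885323413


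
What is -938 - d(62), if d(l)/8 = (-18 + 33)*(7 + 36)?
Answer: -6098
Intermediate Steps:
d(l) = 5160 (d(l) = 8*((-18 + 33)*(7 + 36)) = 8*(15*43) = 8*645 = 5160)
-938 - d(62) = -938 - 1*5160 = -938 - 5160 = -6098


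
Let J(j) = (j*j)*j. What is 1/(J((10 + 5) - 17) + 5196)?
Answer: 1/5188 ≈ 0.00019275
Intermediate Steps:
J(j) = j³ (J(j) = j²*j = j³)
1/(J((10 + 5) - 17) + 5196) = 1/(((10 + 5) - 17)³ + 5196) = 1/((15 - 17)³ + 5196) = 1/((-2)³ + 5196) = 1/(-8 + 5196) = 1/5188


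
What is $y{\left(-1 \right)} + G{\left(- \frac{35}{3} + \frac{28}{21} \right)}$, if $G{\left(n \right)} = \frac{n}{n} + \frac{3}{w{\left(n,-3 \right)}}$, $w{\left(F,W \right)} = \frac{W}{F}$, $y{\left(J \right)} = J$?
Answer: $\frac{31}{3} \approx 10.333$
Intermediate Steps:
$G{\left(n \right)} = 1 - n$ ($G{\left(n \right)} = \frac{n}{n} + \frac{3}{\left(-3\right) \frac{1}{n}} = 1 + 3 \left(- \frac{n}{3}\right) = 1 - n$)
$y{\left(-1 \right)} + G{\left(- \frac{35}{3} + \frac{28}{21} \right)} = -1 - \left(-1 - \frac{35}{3} + \frac{4}{3}\right) = -1 + \left(1 - \left(- \frac{35}{3} + \frac{4}{3}\right)\right) = -1 + \left(1 - - \frac{31}{3}\right) = -1 + \left(1 + \frac{31}{3}\right) = -1 + \frac{34}{3} = \frac{31}{3}$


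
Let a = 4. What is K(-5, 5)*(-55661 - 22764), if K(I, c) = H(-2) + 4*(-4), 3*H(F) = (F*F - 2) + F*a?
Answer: 1411650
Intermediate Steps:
H(F) = -⅔ + F²/3 + 4*F/3 (H(F) = ((F*F - 2) + F*4)/3 = ((F² - 2) + 4*F)/3 = ((-2 + F²) + 4*F)/3 = (-2 + F² + 4*F)/3 = -⅔ + F²/3 + 4*F/3)
K(I, c) = -18 (K(I, c) = (-⅔ + (⅓)*(-2)² + (4/3)*(-2)) + 4*(-4) = (-⅔ + (⅓)*4 - 8/3) - 16 = (-⅔ + 4/3 - 8/3) - 16 = -2 - 16 = -18)
K(-5, 5)*(-55661 - 22764) = -18*(-55661 - 22764) = -18*(-78425) = 1411650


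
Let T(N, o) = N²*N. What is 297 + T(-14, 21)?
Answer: -2447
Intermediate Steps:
T(N, o) = N³
297 + T(-14, 21) = 297 + (-14)³ = 297 - 2744 = -2447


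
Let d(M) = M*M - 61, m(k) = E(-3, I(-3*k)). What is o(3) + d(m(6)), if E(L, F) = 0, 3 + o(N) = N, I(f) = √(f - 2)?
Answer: -61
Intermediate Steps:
I(f) = √(-2 + f)
o(N) = -3 + N
m(k) = 0
d(M) = -61 + M² (d(M) = M² - 61 = -61 + M²)
o(3) + d(m(6)) = (-3 + 3) + (-61 + 0²) = 0 + (-61 + 0) = 0 - 61 = -61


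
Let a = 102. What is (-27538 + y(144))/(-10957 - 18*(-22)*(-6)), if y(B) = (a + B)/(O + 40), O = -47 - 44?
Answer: 468228/226661 ≈ 2.0658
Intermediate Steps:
O = -91
y(B) = -2 - B/51 (y(B) = (102 + B)/(-91 + 40) = (102 + B)/(-51) = (102 + B)*(-1/51) = -2 - B/51)
(-27538 + y(144))/(-10957 - 18*(-22)*(-6)) = (-27538 + (-2 - 1/51*144))/(-10957 - 18*(-22)*(-6)) = (-27538 + (-2 - 48/17))/(-10957 + 396*(-6)) = (-27538 - 82/17)/(-10957 - 2376) = -468228/17/(-13333) = -468228/17*(-1/13333) = 468228/226661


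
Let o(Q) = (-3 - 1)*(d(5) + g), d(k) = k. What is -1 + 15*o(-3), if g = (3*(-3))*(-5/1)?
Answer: -3001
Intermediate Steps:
g = 45 (g = -(-45) = -9*(-5) = 45)
o(Q) = -200 (o(Q) = (-3 - 1)*(5 + 45) = -4*50 = -200)
-1 + 15*o(-3) = -1 + 15*(-200) = -1 - 3000 = -3001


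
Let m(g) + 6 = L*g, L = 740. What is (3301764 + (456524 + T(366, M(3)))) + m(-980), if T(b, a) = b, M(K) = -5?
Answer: 3033448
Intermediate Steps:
m(g) = -6 + 740*g
(3301764 + (456524 + T(366, M(3)))) + m(-980) = (3301764 + (456524 + 366)) + (-6 + 740*(-980)) = (3301764 + 456890) + (-6 - 725200) = 3758654 - 725206 = 3033448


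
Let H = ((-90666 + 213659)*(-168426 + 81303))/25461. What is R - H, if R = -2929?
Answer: 3546981290/8487 ≈ 4.1793e+5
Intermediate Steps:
H = -3571839713/8487 (H = (122993*(-87123))*(1/25461) = -10715519139*1/25461 = -3571839713/8487 ≈ -4.2086e+5)
R - H = -2929 - 1*(-3571839713/8487) = -2929 + 3571839713/8487 = 3546981290/8487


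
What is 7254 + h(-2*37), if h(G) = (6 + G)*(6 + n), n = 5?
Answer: 6506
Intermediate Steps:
h(G) = 66 + 11*G (h(G) = (6 + G)*(6 + 5) = (6 + G)*11 = 66 + 11*G)
7254 + h(-2*37) = 7254 + (66 + 11*(-2*37)) = 7254 + (66 + 11*(-74)) = 7254 + (66 - 814) = 7254 - 748 = 6506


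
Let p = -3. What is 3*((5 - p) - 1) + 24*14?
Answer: 357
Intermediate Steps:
3*((5 - p) - 1) + 24*14 = 3*((5 - 1*(-3)) - 1) + 24*14 = 3*((5 + 3) - 1) + 336 = 3*(8 - 1) + 336 = 3*7 + 336 = 21 + 336 = 357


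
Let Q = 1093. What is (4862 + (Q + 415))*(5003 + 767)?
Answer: 36754900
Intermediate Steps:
(4862 + (Q + 415))*(5003 + 767) = (4862 + (1093 + 415))*(5003 + 767) = (4862 + 1508)*5770 = 6370*5770 = 36754900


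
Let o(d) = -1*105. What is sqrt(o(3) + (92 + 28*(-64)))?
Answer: 19*I*sqrt(5) ≈ 42.485*I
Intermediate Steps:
o(d) = -105
sqrt(o(3) + (92 + 28*(-64))) = sqrt(-105 + (92 + 28*(-64))) = sqrt(-105 + (92 - 1792)) = sqrt(-105 - 1700) = sqrt(-1805) = 19*I*sqrt(5)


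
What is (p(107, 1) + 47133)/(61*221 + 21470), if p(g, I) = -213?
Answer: 46920/34951 ≈ 1.3425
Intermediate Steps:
(p(107, 1) + 47133)/(61*221 + 21470) = (-213 + 47133)/(61*221 + 21470) = 46920/(13481 + 21470) = 46920/34951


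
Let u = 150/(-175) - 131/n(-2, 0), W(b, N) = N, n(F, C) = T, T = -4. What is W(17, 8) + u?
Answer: 1117/28 ≈ 39.893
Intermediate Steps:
n(F, C) = -4
u = 893/28 (u = 150/(-175) - 131/(-4) = 150*(-1/175) - 131*(-¼) = -6/7 + 131/4 = 893/28 ≈ 31.893)
W(17, 8) + u = 8 + 893/28 = 1117/28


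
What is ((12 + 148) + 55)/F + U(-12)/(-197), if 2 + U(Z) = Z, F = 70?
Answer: 8667/2758 ≈ 3.1425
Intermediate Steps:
U(Z) = -2 + Z
((12 + 148) + 55)/F + U(-12)/(-197) = ((12 + 148) + 55)/70 + (-2 - 12)/(-197) = (160 + 55)*(1/70) - 14*(-1/197) = 215*(1/70) + 14/197 = 43/14 + 14/197 = 8667/2758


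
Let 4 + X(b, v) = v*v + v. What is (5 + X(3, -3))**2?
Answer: 49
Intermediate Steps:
X(b, v) = -4 + v + v**2 (X(b, v) = -4 + (v*v + v) = -4 + (v**2 + v) = -4 + (v + v**2) = -4 + v + v**2)
(5 + X(3, -3))**2 = (5 + (-4 - 3 + (-3)**2))**2 = (5 + (-4 - 3 + 9))**2 = (5 + 2)**2 = 7**2 = 49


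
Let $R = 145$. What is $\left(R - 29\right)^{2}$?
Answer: $13456$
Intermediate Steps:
$\left(R - 29\right)^{2} = \left(145 - 29\right)^{2} = 116^{2} = 13456$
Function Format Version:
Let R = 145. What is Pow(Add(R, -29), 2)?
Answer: 13456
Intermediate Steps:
Pow(Add(R, -29), 2) = Pow(Add(145, -29), 2) = Pow(116, 2) = 13456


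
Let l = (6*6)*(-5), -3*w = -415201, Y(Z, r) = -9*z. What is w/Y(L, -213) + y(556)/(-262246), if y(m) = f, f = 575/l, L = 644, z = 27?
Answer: -18936486803/33248232 ≈ -569.55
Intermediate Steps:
Y(Z, r) = -243 (Y(Z, r) = -9*27 = -243)
w = 415201/3 (w = -⅓*(-415201) = 415201/3 ≈ 1.3840e+5)
l = -180 (l = 36*(-5) = -180)
f = -115/36 (f = 575/(-180) = 575*(-1/180) = -115/36 ≈ -3.1944)
y(m) = -115/36
w/Y(L, -213) + y(556)/(-262246) = (415201/3)/(-243) - 115/36/(-262246) = (415201/3)*(-1/243) - 115/36*(-1/262246) = -415201/729 + 5/410472 = -18936486803/33248232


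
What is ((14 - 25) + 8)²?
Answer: 9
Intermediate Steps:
((14 - 25) + 8)² = (-11 + 8)² = (-3)² = 9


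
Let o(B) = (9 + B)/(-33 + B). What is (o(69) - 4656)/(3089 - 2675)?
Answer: -27923/2484 ≈ -11.241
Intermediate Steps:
o(B) = (9 + B)/(-33 + B)
(o(69) - 4656)/(3089 - 2675) = ((9 + 69)/(-33 + 69) - 4656)/(3089 - 2675) = (78/36 - 4656)/414 = ((1/36)*78 - 4656)*(1/414) = (13/6 - 4656)*(1/414) = -27923/6*1/414 = -27923/2484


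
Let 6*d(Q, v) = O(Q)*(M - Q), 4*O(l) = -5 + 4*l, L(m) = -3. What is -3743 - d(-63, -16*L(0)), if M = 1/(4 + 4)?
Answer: -588871/192 ≈ -3067.0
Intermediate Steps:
O(l) = -5/4 + l (O(l) = (-5 + 4*l)/4 = -5/4 + l)
M = ⅛ (M = 1/8 = ⅛ ≈ 0.12500)
d(Q, v) = (-5/4 + Q)*(⅛ - Q)/6 (d(Q, v) = ((-5/4 + Q)*(⅛ - Q))/6 = (-5/4 + Q)*(⅛ - Q)/6)
-3743 - d(-63, -16*L(0)) = -3743 - (-5/192 - ⅙*(-63)² + (11/48)*(-63)) = -3743 - (-5/192 - ⅙*3969 - 231/16) = -3743 - (-5/192 - 1323/2 - 231/16) = -3743 - 1*(-129785/192) = -3743 + 129785/192 = -588871/192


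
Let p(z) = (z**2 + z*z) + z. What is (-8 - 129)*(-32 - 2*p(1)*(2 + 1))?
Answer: 6850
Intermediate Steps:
p(z) = z + 2*z**2 (p(z) = (z**2 + z**2) + z = 2*z**2 + z = z + 2*z**2)
(-8 - 129)*(-32 - 2*p(1)*(2 + 1)) = (-8 - 129)*(-32 - 2*1*(1 + 2*1)*(2 + 1)) = -137*(-32 - 2*1*(1 + 2)*3) = -137*(-32 - 2*1*3*3) = -137*(-32 - 6*3) = -137*(-32 - 2*9) = -137*(-32 - 18) = -137*(-50) = 6850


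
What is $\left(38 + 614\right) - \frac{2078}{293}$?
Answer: $\frac{188958}{293} \approx 644.91$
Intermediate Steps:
$\left(38 + 614\right) - \frac{2078}{293} = 652 - \frac{2078}{293} = \frac{188958}{293}$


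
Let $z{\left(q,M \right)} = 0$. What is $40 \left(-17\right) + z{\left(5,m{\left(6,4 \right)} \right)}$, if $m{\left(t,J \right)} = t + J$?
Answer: $-680$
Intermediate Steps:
$m{\left(t,J \right)} = J + t$
$40 \left(-17\right) + z{\left(5,m{\left(6,4 \right)} \right)} = 40 \left(-17\right) + 0 = -680 + 0 = -680$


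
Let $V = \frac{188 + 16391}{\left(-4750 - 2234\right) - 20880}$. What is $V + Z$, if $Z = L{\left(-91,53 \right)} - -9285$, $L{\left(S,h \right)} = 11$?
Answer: $\frac{259007165}{27864} \approx 9295.4$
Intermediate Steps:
$V = - \frac{16579}{27864}$ ($V = \frac{16579}{-6984 - 20880} = \frac{16579}{-27864} = 16579 \left(- \frac{1}{27864}\right) = - \frac{16579}{27864} \approx -0.595$)
$Z = 9296$ ($Z = 11 - -9285 = 11 + 9285 = 9296$)
$V + Z = - \frac{16579}{27864} + 9296 = \frac{259007165}{27864}$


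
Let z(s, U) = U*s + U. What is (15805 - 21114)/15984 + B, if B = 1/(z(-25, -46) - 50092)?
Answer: -1757387/5290704 ≈ -0.33217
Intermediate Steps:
z(s, U) = U + U*s
B = -1/48988 (B = 1/(-46*(1 - 25) - 50092) = 1/(-46*(-24) - 50092) = 1/(1104 - 50092) = 1/(-48988) = -1/48988 ≈ -2.0413e-5)
(15805 - 21114)/15984 + B = (15805 - 21114)/15984 - 1/48988 = -5309*1/15984 - 1/48988 = -5309/15984 - 1/48988 = -1757387/5290704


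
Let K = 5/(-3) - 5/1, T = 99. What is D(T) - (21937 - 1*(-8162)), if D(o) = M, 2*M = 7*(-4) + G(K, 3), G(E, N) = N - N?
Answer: -30113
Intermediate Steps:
K = -20/3 (K = 5*(-⅓) - 5*1 = -5/3 - 5 = -20/3 ≈ -6.6667)
G(E, N) = 0
M = -14 (M = (7*(-4) + 0)/2 = (-28 + 0)/2 = (½)*(-28) = -14)
D(o) = -14
D(T) - (21937 - 1*(-8162)) = -14 - (21937 - 1*(-8162)) = -14 - (21937 + 8162) = -14 - 1*30099 = -14 - 30099 = -30113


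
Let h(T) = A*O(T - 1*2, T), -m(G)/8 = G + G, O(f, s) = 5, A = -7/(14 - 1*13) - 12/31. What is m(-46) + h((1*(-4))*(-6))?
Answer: 21671/31 ≈ 699.06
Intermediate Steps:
A = -229/31 (A = -7/(14 - 13) - 12*1/31 = -7/1 - 12/31 = -7*1 - 12/31 = -7 - 12/31 = -229/31 ≈ -7.3871)
m(G) = -16*G (m(G) = -8*(G + G) = -16*G)
h(T) = -1145/31 (h(T) = -229/31*5 = -1145/31)
m(-46) + h((1*(-4))*(-6)) = -16*(-46) - 1145/31 = 736 - 1145/31 = 21671/31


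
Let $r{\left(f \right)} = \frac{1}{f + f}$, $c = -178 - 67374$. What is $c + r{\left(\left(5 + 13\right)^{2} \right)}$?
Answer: $- \frac{43773695}{648} \approx -67552.0$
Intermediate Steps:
$c = -67552$ ($c = -178 - 67374 = -67552$)
$r{\left(f \right)} = \frac{1}{2 f}$
$c + r{\left(\left(5 + 13\right)^{2} \right)} = -67552 + \frac{1}{2 \left(5 + 13\right)^{2}} = -67552 + \frac{1}{2 \cdot 18^{2}} = -67552 + \frac{1}{2 \cdot 324} = -67552 + \frac{1}{2} \cdot \frac{1}{324} = -67552 + \frac{1}{648} = - \frac{43773695}{648}$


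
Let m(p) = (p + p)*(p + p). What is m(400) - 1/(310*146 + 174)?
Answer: 29077759999/45434 ≈ 6.4000e+5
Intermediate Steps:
m(p) = 4*p² (m(p) = (2*p)*(2*p) = 4*p²)
m(400) - 1/(310*146 + 174) = 4*400² - 1/(310*146 + 174) = 4*160000 - 1/(45260 + 174) = 640000 - 1/45434 = 29077759999/45434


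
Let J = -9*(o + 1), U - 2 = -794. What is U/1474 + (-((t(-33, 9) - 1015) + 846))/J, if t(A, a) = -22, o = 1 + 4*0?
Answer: -13445/1206 ≈ -11.148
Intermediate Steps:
o = 1 (o = 1 + 0 = 1)
U = -792 (U = 2 - 794 = -792)
J = -18 (J = -9*(1 + 1) = -9*2 = -18)
U/1474 + (-((t(-33, 9) - 1015) + 846))/J = -792/1474 - ((-22 - 1015) + 846)/(-18) = -792*1/1474 - (-1037 + 846)*(-1/18) = -36/67 - 1*(-191)*(-1/18) = -36/67 + 191*(-1/18) = -36/67 - 191/18 = -13445/1206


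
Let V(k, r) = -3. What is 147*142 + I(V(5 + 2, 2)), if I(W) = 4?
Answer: 20878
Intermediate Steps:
147*142 + I(V(5 + 2, 2)) = 147*142 + 4 = 20874 + 4 = 20878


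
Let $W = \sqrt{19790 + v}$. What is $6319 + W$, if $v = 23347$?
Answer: $6319 + 3 \sqrt{4793} \approx 6526.7$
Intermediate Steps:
$W = 3 \sqrt{4793}$ ($W = \sqrt{19790 + 23347} = \sqrt{43137} = 3 \sqrt{4793} \approx 207.69$)
$6319 + W = 6319 + 3 \sqrt{4793}$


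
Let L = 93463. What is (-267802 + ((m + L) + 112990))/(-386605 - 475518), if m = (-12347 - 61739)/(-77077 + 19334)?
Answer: 3542401221/49781568389 ≈ 0.071159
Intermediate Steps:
m = 74086/57743 (m = -74086/(-57743) = -74086*(-1/57743) = 74086/57743 ≈ 1.2830)
(-267802 + ((m + L) + 112990))/(-386605 - 475518) = (-267802 + ((74086/57743 + 93463) + 112990))/(-386605 - 475518) = (-267802 + (5396908095/57743 + 112990))/(-862123) = (-267802 + 11921289665/57743)*(-1/862123) = -3542401221/57743*(-1/862123) = 3542401221/49781568389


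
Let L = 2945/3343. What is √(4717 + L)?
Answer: 2*√13181345367/3343 ≈ 68.687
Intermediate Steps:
L = 2945/3343 (L = 2945*(1/3343) = 2945/3343 ≈ 0.88095)
√(4717 + L) = √(4717 + 2945/3343) = √(15771876/3343) = 2*√13181345367/3343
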